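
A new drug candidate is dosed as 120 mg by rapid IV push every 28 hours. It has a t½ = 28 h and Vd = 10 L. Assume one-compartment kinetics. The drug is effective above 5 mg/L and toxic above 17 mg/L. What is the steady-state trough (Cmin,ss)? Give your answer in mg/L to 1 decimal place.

The dosing interval is 1 half-life, so f = 2^(−1) = 0.5.
At steady state, R = 1/(1 − 0.5) = 2/1.
Single-dose peak C₀ = D/Vd = 120/10 = 12 mg/L.
Steady-state peak Cmax,ss = C₀·R = 12 × 2/1 ≈ 24.000 mg/L.
Steady-state trough Cmin,ss = Cmax,ss·f ≈ 24.000 × 0.5 ≈ 12.000 mg/L.
Trough 12.0 mg/L vs MEC 5 mg/L: adequate.

12.0 mg/L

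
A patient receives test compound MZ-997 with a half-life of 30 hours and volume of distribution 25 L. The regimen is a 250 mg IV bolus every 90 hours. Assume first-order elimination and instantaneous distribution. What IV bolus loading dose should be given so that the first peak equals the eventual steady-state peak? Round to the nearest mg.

286 mg

f = (1/2)^(90/30) ≈ 0.125000; accumulation ratio R = 1/(1−f) ≈ 1.14286.
Loading dose to hit Cmax,ss on first dose: D_load = D_maint·R ≈ 250 × 1.14286 ≈ 285.71 mg.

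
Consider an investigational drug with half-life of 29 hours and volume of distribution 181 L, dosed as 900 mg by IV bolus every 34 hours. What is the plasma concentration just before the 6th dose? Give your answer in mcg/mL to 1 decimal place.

f = (1/2)^(τ/t½) = (1/2)^(34/29) ≈ 0.4437.
C₀ = D/Vd = 900/181 ≈ 4.972 mcg/mL.
Before the 6th dose, 5 doses have been given. Superposition: Cmin = C₀·(f + f² + … + f^5).
≈ 4.972 × (0.4437 + 0.1969 + 0.0874 + 0.0388 + 0.0172) ≈ 4.972 × 0.7840 ≈ 3.898 mcg/mL.

3.9 mcg/mL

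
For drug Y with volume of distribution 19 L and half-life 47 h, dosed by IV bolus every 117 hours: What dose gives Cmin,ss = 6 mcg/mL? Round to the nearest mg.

526 mg

τ/t½ = 117/47 ≈ 2.4894, so f = (1/2)^(117/47) ≈ 0.178085.
Cmin,ss = (D/Vd)·f/(1−f), so D = Cmin,ss·Vd·(1−f)/f.
D = 6 × 19 × (1−f)/f ≈ 6 × 19 × 4.61530 ≈ 526.14 mg.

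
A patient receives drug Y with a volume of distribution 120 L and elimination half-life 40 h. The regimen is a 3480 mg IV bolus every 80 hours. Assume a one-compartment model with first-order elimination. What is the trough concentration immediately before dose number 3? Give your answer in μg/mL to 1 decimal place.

f = (1/2)^(τ/t½) = (1/2)^(80/40) ≈ 0.2500.
C₀ = D/Vd = 3480/120 ≈ 29.000 μg/mL.
Before the 3rd dose, 2 doses have been given. Superposition: Cmin = C₀·(f + f²).
≈ 29.000 × (0.2500 + 0.0625) ≈ 29.000 × 0.3125 ≈ 9.062 μg/mL.

9.1 μg/mL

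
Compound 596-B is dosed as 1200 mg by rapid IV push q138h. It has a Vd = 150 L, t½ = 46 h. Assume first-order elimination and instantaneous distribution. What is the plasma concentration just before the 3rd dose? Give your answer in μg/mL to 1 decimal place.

1.1 μg/mL

f = (1/2)^(τ/t½) = (1/2)^(138/46) ≈ 0.1250.
C₀ = D/Vd = 1200/150 ≈ 8.000 μg/mL.
Before the 3rd dose, 2 doses have been given. Superposition: Cmin = C₀·(f + f²).
≈ 8.000 × (0.1250 + 0.0156) ≈ 8.000 × 0.1406 ≈ 1.125 μg/mL.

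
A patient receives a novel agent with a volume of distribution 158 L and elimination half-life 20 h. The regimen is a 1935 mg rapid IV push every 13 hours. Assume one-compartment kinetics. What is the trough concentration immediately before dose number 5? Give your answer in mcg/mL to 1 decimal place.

f = (1/2)^(τ/t½) = (1/2)^(13/20) ≈ 0.6373.
C₀ = D/Vd = 1935/158 ≈ 12.247 mcg/mL.
Before the 5th dose, 4 doses have been given. Superposition: Cmin = C₀·(f + f² + … + f^4).
≈ 12.247 × (0.6373 + 0.4062 + 0.2588 + 0.1650) ≈ 12.247 × 1.4673 ≈ 17.970 mcg/mL.

18.0 mcg/mL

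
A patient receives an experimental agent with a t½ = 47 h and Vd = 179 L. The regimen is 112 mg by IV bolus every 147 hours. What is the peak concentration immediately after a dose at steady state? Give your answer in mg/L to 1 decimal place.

k = ln2/t½ = ln2/47 ≈ 0.014748 h⁻¹; fraction remaining f = e^(−kτ) = e^(−0.014748×147) ≈ 0.1144.
At steady state, accumulation factor R = 1/(1 − e^(−kτ)) ≈ 1.1292.
Each bolus raises the concentration by D/Vd = 112/179 ≈ 0.626 mg/L.
Cmax,ss = C₀/(1 − f) ≈ 0.626/0.8856 ≈ 0.707 mg/L.

0.7 mg/L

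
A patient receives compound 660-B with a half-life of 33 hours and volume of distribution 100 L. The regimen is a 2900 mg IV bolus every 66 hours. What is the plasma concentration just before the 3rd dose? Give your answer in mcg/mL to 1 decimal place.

f = (1/2)^(τ/t½) = (1/2)^(66/33) ≈ 0.2500.
C₀ = D/Vd = 2900/100 ≈ 29.000 mcg/mL.
Before the 3rd dose, 2 doses have been given. Superposition: Cmin = C₀·(f + f²).
≈ 29.000 × (0.2500 + 0.0625) ≈ 29.000 × 0.3125 ≈ 9.062 mcg/mL.

9.1 mcg/mL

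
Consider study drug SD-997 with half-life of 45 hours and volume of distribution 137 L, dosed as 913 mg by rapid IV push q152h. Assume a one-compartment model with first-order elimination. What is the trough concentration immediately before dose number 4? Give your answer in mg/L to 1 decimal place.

f = (1/2)^(τ/t½) = (1/2)^(152/45) ≈ 0.0962.
C₀ = D/Vd = 913/137 ≈ 6.664 mg/L.
Before the 4th dose, 3 doses have been given. Superposition: Cmin = C₀·(f + f² + … + f^3).
≈ 6.664 × (0.0962 + 0.0093 + 0.0009) ≈ 6.664 × 0.1064 ≈ 0.709 mg/L.

0.7 mg/L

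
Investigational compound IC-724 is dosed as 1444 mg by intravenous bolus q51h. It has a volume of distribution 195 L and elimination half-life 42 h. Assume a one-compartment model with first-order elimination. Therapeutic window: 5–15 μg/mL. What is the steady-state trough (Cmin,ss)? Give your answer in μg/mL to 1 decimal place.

τ/t½ = 51/42 ≈ 1.2143, so fraction remaining f = (1/2)^(51/42) ≈ 0.4310.
Accumulation ratio R = 1/(1 − f) ≈ 1/0.5690 ≈ 1.7575.
Single-dose peak C₀ = D/Vd = 1444/195 ≈ 7.405 μg/mL.
Steady-state peak Cmax,ss = C₀·R ≈ 7.405 × 1.7575 ≈ 13.014 μg/mL.
Steady-state trough Cmin,ss = Cmax,ss·f ≈ 13.014 × 0.4310 ≈ 5.609 μg/mL.
Trough 5.6 μg/mL vs MEC 5 μg/mL: adequate.

5.6 μg/mL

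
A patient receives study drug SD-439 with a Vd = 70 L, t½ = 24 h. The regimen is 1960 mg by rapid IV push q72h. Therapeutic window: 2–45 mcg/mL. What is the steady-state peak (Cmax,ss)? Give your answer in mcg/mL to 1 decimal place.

τ = 72 h = 3 half-lives, so f = (1/2)^3 = 0.125.
Accumulation ratio R = 1/(1 − f) = 1/0.875 = 8/7.
Single-dose peak C₀ = D/Vd = 1960/70 = 28 mcg/mL.
Steady-state peak Cmax,ss = C₀·R = 28 × 8/7 ≈ 32.000 mcg/mL.
Peak 32.0 mcg/mL vs MTC 45 mcg/mL: below toxic threshold.

32.0 mcg/mL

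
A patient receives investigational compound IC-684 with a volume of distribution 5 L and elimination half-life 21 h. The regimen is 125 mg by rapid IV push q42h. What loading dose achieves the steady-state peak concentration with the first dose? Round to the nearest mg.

167 mg

f = (1/2)^(42/21) ≈ 0.250000; accumulation ratio R = 1/(1−f) ≈ 1.33333.
Loading dose to hit Cmax,ss on first dose: D_load = D_maint·R ≈ 125 × 1.33333 ≈ 166.67 mg.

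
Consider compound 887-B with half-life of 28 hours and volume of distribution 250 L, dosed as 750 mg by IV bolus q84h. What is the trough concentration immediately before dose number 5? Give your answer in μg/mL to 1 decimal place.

f = (1/2)^(τ/t½) = (1/2)^(84/28) ≈ 0.1250.
C₀ = D/Vd = 750/250 ≈ 3.000 μg/mL.
Before the 5th dose, 4 doses have been given. Superposition: Cmin = C₀·(f + f² + … + f^4).
≈ 3.000 × (0.1250 + 0.0156 + 0.0020 + 0.0002) ≈ 3.000 × 0.1428 ≈ 0.428 μg/mL.

0.4 μg/mL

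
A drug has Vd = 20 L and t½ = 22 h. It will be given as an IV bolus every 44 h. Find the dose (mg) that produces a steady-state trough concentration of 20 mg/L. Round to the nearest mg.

1200 mg

τ/t½ = 44/22 ≈ 2, so f = (1/2)^(44/22) ≈ 0.250000.
Cmin,ss = (D/Vd)·f/(1−f), so D = Cmin,ss·Vd·(1−f)/f.
D = 20 × 20 × (1−f)/f ≈ 20 × 20 × 3.00000 ≈ 1200.00 mg.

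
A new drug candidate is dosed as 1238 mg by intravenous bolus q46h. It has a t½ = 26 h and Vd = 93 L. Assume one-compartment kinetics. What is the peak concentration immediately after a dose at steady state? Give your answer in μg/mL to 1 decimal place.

k = ln2/t½ = ln2/26 ≈ 0.026660 h⁻¹; fraction remaining f = e^(−kτ) = e^(−0.026660×46) ≈ 0.2934.
Accumulation ratio R = 1/(1 − f) ≈ 1/0.7066 ≈ 1.4152.
Single-dose peak C₀ = D/Vd = 1238/93 ≈ 13.312 μg/mL.
Steady-state peak Cmax,ss = C₀·R ≈ 13.312 × 1.4152 ≈ 18.839 μg/mL.

18.8 μg/mL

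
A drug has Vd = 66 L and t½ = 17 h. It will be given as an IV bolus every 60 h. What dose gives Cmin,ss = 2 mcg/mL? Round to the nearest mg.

1392 mg

τ/t½ = 60/17 ≈ 3.5294, so f = (1/2)^(60/17) ≈ 0.086605.
Cmin,ss = (D/Vd)·f/(1−f), so D = Cmin,ss·Vd·(1−f)/f.
D = 2 × 66 × (1−f)/f ≈ 2 × 66 × 10.54668 ≈ 1392.16 mg.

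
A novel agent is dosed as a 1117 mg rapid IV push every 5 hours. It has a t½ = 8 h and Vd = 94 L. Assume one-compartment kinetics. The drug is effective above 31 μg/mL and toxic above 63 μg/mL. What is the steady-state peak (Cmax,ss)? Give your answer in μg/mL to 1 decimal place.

33.8 μg/mL

Over one 5-h interval, 5/8 ≈ 0.625 half-lives elapse, leaving f ≈ 0.6484 of each dose.
At steady state, accumulation factor R = 1/(1 − e^(−kτ)) ≈ 2.8441.
Single-dose peak C₀ = D/Vd = 1117/94 ≈ 11.883 μg/mL.
Steady-state peak Cmax,ss = C₀·R ≈ 11.883 × 2.8441 ≈ 33.796 μg/mL.
Peak 33.8 μg/mL vs MTC 63 μg/mL: below toxic threshold.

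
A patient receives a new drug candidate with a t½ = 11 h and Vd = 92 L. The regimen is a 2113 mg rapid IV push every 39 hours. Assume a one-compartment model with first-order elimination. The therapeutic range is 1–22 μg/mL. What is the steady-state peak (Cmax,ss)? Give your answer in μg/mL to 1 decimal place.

25.1 μg/mL

Over one 39-h interval, 39/11 ≈ 3.5455 half-lives elapse, leaving f ≈ 0.0856 of each dose.
At steady state, accumulation factor R = 1/(1 − e^(−kτ)) ≈ 1.0936.
Each bolus raises the concentration by D/Vd = 2113/92 ≈ 22.967 μg/mL.
Steady-state peak Cmax,ss = C₀·R ≈ 22.967 × 1.0936 ≈ 25.117 μg/mL.
Peak 25.1 μg/mL vs MTC 22 μg/mL: exceeds toxic threshold.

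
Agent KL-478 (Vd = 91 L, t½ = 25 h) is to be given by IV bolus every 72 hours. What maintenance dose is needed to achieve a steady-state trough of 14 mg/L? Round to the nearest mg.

τ/t½ = 72/25 ≈ 2.88, so f = (1/2)^(72/25) ≈ 0.135842.
Cmin,ss = (D/Vd)·f/(1−f), so D = Cmin,ss·Vd·(1−f)/f.
D = 14 × 91 × (1−f)/f ≈ 14 × 91 × 6.36149 ≈ 8104.54 mg.

8105 mg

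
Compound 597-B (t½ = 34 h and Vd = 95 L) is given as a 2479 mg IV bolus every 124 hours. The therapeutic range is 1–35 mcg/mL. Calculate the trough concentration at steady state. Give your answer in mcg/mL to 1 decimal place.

2.3 mcg/mL

k = ln2/t½ = ln2/34 ≈ 0.020387 h⁻¹; fraction remaining f = e^(−kτ) = e^(−0.020387×124) ≈ 0.0798.
Each bolus raises the concentration by D/Vd = 2479/95 ≈ 26.095 mcg/mL.
Steady-state trough Cmin,ss = C₀·f/(1−f) ≈ 26.095 × 0.0798/0.9202 ≈ 2.263 mcg/mL.
Trough 2.3 mcg/mL vs MEC 1 mcg/mL: adequate.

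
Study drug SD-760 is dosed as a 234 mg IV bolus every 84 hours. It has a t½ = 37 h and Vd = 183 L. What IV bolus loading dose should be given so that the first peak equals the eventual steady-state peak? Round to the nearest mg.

295 mg

f = (1/2)^(84/37) ≈ 0.207291; accumulation ratio R = 1/(1−f) ≈ 1.26150.
Loading dose to hit Cmax,ss on first dose: D_load = D_maint·R ≈ 234 × 1.26150 ≈ 295.19 mg.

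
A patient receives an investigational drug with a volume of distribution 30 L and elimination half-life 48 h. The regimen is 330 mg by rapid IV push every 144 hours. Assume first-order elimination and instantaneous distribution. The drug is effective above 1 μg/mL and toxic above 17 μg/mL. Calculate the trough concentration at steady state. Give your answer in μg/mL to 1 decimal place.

1.6 μg/mL

τ = 144 h = 3 half-lives, so f = (1/2)^3 = 0.125.
At steady state, R = 1/(1 − 0.125) = 8/7.
Single-dose peak C₀ = D/Vd = 330/30 = 11 μg/mL.
Steady-state peak Cmax,ss = C₀·R = 11 × 8/7 ≈ 12.571 μg/mL.
Steady-state trough Cmin,ss = Cmax,ss·f ≈ 12.571 × 0.125 ≈ 1.571 μg/mL.
Trough 1.6 μg/mL vs MEC 1 μg/mL: adequate.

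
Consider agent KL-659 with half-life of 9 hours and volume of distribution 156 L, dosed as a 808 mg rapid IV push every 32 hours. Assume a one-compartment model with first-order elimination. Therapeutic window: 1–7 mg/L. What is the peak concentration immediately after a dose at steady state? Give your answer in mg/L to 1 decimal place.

5.7 mg/L

Over one 32-h interval, 32/9 ≈ 3.5556 half-lives elapse, leaving f ≈ 0.0850 of each dose.
Accumulation ratio R = 1/(1 − f) ≈ 1/0.9150 ≈ 1.0929.
Each bolus raises the concentration by D/Vd = 808/156 ≈ 5.179 mg/L.
Cmax,ss = C₀/(1 − f) ≈ 5.179/0.9150 ≈ 5.660 mg/L.
Peak 5.7 mg/L vs MTC 7 mg/L: below toxic threshold.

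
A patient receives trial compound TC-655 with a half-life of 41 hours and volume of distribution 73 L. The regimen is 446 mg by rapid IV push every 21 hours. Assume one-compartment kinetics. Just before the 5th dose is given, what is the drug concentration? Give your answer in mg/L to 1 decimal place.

f = (1/2)^(τ/t½) = (1/2)^(21/41) ≈ 0.7012.
C₀ = D/Vd = 446/73 ≈ 6.110 mg/L.
Before the 5th dose, 4 doses have been given. Superposition: Cmin = C₀·(f + f² + … + f^4).
≈ 6.110 × (0.7012 + 0.4917 + 0.3448 + 0.2418) ≈ 6.110 × 1.7795 ≈ 10.873 mg/L.

10.9 mg/L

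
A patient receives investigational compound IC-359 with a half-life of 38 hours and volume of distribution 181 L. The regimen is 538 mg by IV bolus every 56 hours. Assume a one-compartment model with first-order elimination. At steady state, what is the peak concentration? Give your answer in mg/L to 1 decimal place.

k = ln2/t½ = ln2/38 ≈ 0.018241 h⁻¹; fraction remaining f = e^(−kτ) = e^(−0.018241×56) ≈ 0.3601.
Accumulation ratio R = 1/(1 − f) ≈ 1/0.6399 ≈ 1.5627.
Each bolus raises the concentration by D/Vd = 538/181 ≈ 2.972 mg/L.
Steady-state peak Cmax,ss = C₀·R ≈ 2.972 × 1.5627 ≈ 4.644 mg/L.

4.6 mg/L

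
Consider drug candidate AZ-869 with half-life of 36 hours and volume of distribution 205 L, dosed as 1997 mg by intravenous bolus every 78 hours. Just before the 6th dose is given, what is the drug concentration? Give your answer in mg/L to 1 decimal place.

f = (1/2)^(τ/t½) = (1/2)^(78/36) ≈ 0.2227.
C₀ = D/Vd = 1997/205 ≈ 9.741 mg/L.
Before the 6th dose, 5 doses have been given. Superposition: Cmin = C₀·(f + f² + … + f^5).
≈ 9.741 × (0.2227 + 0.0496 + 0.0110 + 0.0025 + 0.0005) ≈ 9.741 × 0.2863 ≈ 2.789 mg/L.

2.8 mg/L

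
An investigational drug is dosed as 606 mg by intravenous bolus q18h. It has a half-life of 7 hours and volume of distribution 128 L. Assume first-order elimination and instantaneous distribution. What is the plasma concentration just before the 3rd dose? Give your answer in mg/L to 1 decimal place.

0.9 mg/L

f = (1/2)^(τ/t½) = (1/2)^(18/7) ≈ 0.1682.
C₀ = D/Vd = 606/128 ≈ 4.734 mg/L.
Before the 3rd dose, 2 doses have been given. Superposition: Cmin = C₀·(f + f²).
≈ 4.734 × (0.1682 + 0.0283) ≈ 4.734 × 0.1965 ≈ 0.930 mg/L.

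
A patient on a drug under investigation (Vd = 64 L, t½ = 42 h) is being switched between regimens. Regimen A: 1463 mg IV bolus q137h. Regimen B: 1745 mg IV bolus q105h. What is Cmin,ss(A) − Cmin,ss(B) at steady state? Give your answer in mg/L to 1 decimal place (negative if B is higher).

-3.2 mg/L

Regimen A: f = (1/2)^(137/42) ≈ 0.1042; Cmin,ss = (1463/64)·f/(1−f) ≈ 2.659 mg/L.
Regimen B: f = (1/2)^(105/42) ≈ 0.1768; Cmin,ss = (1745/64)·f/(1−f) ≈ 5.856 mg/L.
Difference ≈ 2.659 − 5.856 ≈ -3.197 mg/L.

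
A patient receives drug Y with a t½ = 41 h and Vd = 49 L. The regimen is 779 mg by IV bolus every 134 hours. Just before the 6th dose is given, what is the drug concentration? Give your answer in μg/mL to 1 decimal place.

f = (1/2)^(τ/t½) = (1/2)^(134/41) ≈ 0.1038.
C₀ = D/Vd = 779/49 ≈ 15.898 μg/mL.
Before the 6th dose, 5 doses have been given. Superposition: Cmin = C₀·(f + f² + … + f^5).
≈ 15.898 × (0.1038 + 0.0108 + 0.0011 + 0.0001 + 0.0000) ≈ 15.898 × 0.1158 ≈ 1.841 μg/mL.

1.8 μg/mL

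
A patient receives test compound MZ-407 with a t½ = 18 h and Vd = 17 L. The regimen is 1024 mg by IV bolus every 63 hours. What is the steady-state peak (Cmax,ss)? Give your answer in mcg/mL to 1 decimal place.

66.1 mcg/mL

Over one 63-h interval, 63/18 ≈ 3.5 half-lives elapse, leaving f ≈ 0.0884 of each dose.
Accumulation ratio R = 1/(1 − f) ≈ 1/0.9116 ≈ 1.0970.
Single-dose peak C₀ = D/Vd = 1024/17 ≈ 60.235 mcg/mL.
Steady-state peak Cmax,ss = C₀·R ≈ 60.235 × 1.0970 ≈ 66.078 mcg/mL.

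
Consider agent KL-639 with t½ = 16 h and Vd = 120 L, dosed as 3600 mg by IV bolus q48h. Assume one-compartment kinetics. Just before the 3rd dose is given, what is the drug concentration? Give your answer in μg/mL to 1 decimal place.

4.2 μg/mL

f = (1/2)^(τ/t½) = (1/2)^(48/16) ≈ 0.1250.
C₀ = D/Vd = 3600/120 ≈ 30.000 μg/mL.
Before the 3rd dose, 2 doses have been given. Superposition: Cmin = C₀·(f + f²).
≈ 30.000 × (0.1250 + 0.0156) ≈ 30.000 × 0.1406 ≈ 4.218 μg/mL.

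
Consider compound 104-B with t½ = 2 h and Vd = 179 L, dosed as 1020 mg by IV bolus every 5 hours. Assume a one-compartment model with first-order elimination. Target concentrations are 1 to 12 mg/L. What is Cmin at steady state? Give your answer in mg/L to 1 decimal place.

1.2 mg/L

k = ln2/t½ = ln2/2 ≈ 0.346574 h⁻¹; fraction remaining f = e^(−kτ) = e^(−0.346574×5) ≈ 0.1768.
Each bolus raises the concentration by D/Vd = 1020/179 ≈ 5.698 mg/L.
Steady-state trough Cmin,ss = C₀·f/(1−f) ≈ 5.698 × 0.1768/0.8232 ≈ 1.224 mg/L.
Trough 1.2 mg/L vs MEC 1 mg/L: adequate.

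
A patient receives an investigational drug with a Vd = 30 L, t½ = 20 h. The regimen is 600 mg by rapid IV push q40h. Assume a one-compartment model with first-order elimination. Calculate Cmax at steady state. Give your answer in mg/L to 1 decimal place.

The dosing interval is 2 half-lives, so f = 2^(−2) = 0.25.
At steady state, R = 1/(1 − 0.25) = 4/3.
Single-dose peak C₀ = D/Vd = 600/30 = 20 mg/L.
Steady-state peak Cmax,ss = C₀·R = 20 × 4/3 ≈ 26.667 mg/L.

26.7 mg/L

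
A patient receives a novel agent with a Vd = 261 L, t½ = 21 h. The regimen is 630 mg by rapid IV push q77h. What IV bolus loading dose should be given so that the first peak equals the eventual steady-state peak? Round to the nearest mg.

684 mg

f = (1/2)^(77/21) ≈ 0.078745; accumulation ratio R = 1/(1−f) ≈ 1.08548.
Loading dose to hit Cmax,ss on first dose: D_load = D_maint·R ≈ 630 × 1.08548 ≈ 683.85 mg.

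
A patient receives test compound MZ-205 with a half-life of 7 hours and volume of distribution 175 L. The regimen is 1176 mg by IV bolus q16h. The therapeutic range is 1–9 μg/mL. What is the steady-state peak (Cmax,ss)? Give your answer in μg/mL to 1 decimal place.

τ/t½ = 16/7 ≈ 2.2857, so fraction remaining f = (1/2)^(16/7) ≈ 0.2051.
At steady state, accumulation factor R = 1/(1 − e^(−kτ)) ≈ 1.2580.
Single-dose peak C₀ = D/Vd = 1176/175 ≈ 6.720 μg/mL.
Steady-state peak Cmax,ss = C₀·R ≈ 6.720 × 1.2580 ≈ 8.454 μg/mL.
Peak 8.5 μg/mL vs MTC 9 μg/mL: below toxic threshold.

8.5 μg/mL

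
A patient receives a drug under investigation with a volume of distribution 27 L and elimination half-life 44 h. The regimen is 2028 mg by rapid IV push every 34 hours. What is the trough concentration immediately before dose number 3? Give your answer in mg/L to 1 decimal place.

f = (1/2)^(τ/t½) = (1/2)^(34/44) ≈ 0.5853.
C₀ = D/Vd = 2028/27 ≈ 75.111 mg/L.
Before the 3rd dose, 2 doses have been given. Superposition: Cmin = C₀·(f + f²).
≈ 75.111 × (0.5853 + 0.3426) ≈ 75.111 × 0.9279 ≈ 69.695 mg/L.

69.7 mg/L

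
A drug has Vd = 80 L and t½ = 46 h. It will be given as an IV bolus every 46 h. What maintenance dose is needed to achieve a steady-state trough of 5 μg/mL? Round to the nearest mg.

400 mg

τ/t½ = 46/46 ≈ 1, so f = (1/2)^(46/46) ≈ 0.500000.
Cmin,ss = (D/Vd)·f/(1−f), so D = Cmin,ss·Vd·(1−f)/f.
D = 5 × 80 × (1−f)/f ≈ 5 × 80 × 1.00000 ≈ 400.00 mg.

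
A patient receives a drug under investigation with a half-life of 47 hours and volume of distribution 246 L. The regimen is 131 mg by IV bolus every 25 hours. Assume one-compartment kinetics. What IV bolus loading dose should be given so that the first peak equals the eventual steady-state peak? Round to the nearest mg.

425 mg

f = (1/2)^(25/47) ≈ 0.691636; accumulation ratio R = 1/(1−f) ≈ 3.24292.
Loading dose to hit Cmax,ss on first dose: D_load = D_maint·R ≈ 131 × 3.24292 ≈ 424.82 mg.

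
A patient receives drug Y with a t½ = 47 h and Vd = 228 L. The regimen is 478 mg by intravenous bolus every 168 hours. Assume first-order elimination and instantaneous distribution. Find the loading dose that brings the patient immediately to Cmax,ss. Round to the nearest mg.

f = (1/2)^(168/47) ≈ 0.083942; accumulation ratio R = 1/(1−f) ≈ 1.09163.
Loading dose to hit Cmax,ss on first dose: D_load = D_maint·R ≈ 478 × 1.09163 ≈ 521.80 mg.

522 mg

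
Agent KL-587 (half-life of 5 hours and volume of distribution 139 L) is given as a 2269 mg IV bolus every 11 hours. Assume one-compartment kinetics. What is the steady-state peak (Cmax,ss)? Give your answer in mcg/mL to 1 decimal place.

20.9 mcg/mL

Over one 11-h interval, 11/5 ≈ 2.2 half-lives elapse, leaving f ≈ 0.2176 of each dose.
Accumulation ratio R = 1/(1 − f) ≈ 1/0.7824 ≈ 1.2781.
Single-dose peak C₀ = D/Vd = 2269/139 ≈ 16.324 mcg/mL.
Cmax,ss = C₀/(1 − f) ≈ 16.324/0.7824 ≈ 20.864 mcg/mL.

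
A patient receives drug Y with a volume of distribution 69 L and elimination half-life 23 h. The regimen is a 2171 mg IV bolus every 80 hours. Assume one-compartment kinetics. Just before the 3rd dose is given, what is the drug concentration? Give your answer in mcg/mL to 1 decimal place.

3.1 mcg/mL

f = (1/2)^(τ/t½) = (1/2)^(80/23) ≈ 0.0897.
C₀ = D/Vd = 2171/69 ≈ 31.464 mcg/mL.
Before the 3rd dose, 2 doses have been given. Superposition: Cmin = C₀·(f + f²).
≈ 31.464 × (0.0897 + 0.0080) ≈ 31.464 × 0.0977 ≈ 3.074 mcg/mL.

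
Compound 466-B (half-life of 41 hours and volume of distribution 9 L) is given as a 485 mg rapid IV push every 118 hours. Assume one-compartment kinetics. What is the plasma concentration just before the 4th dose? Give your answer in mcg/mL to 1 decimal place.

8.5 mcg/mL

f = (1/2)^(τ/t½) = (1/2)^(118/41) ≈ 0.1360.
C₀ = D/Vd = 485/9 ≈ 53.889 mcg/mL.
Before the 4th dose, 3 doses have been given. Superposition: Cmin = C₀·(f + f² + … + f^3).
≈ 53.889 × (0.1360 + 0.0185 + 0.0025) ≈ 53.889 × 0.1570 ≈ 8.461 mcg/mL.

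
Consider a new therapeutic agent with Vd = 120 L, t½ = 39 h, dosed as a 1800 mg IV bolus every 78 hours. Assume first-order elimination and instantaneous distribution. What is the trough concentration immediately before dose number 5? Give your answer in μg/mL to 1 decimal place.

5.0 μg/mL

f = (1/2)^(τ/t½) = (1/2)^(78/39) ≈ 0.2500.
C₀ = D/Vd = 1800/120 ≈ 15.000 μg/mL.
Before the 5th dose, 4 doses have been given. Superposition: Cmin = C₀·(f + f² + … + f^4).
≈ 15.000 × (0.2500 + 0.0625 + 0.0156 + 0.0039) ≈ 15.000 × 0.3320 ≈ 4.980 μg/mL.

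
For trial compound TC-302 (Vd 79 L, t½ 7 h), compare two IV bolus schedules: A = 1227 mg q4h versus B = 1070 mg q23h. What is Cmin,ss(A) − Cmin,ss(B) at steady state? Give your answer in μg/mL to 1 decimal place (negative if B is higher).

Regimen A: f = (1/2)^(4/7) ≈ 0.6730; Cmin,ss = (1227/79)·f/(1−f) ≈ 31.966 μg/mL.
Regimen B: f = (1/2)^(23/7) ≈ 0.1025; Cmin,ss = (1070/79)·f/(1−f) ≈ 1.547 μg/mL.
Difference ≈ 31.966 − 1.547 ≈ 30.419 μg/mL.

30.4 μg/mL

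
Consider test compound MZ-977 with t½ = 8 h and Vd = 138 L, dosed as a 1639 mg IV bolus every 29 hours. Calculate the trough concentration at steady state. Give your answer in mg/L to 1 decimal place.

Over one 29-h interval, 29/8 ≈ 3.625 half-lives elapse, leaving f ≈ 0.0811 of each dose.
Accumulation ratio R = 1/(1 − f) ≈ 1/0.9189 ≈ 1.0883.
Each bolus raises the concentration by D/Vd = 1639/138 ≈ 11.877 mg/L.
Cmax,ss = C₀/(1 − f) ≈ 11.877/0.9189 ≈ 12.925 mg/L.
Steady-state trough Cmin,ss = Cmax,ss·f ≈ 12.925 × 0.0811 ≈ 1.048 mg/L.

1.0 mg/L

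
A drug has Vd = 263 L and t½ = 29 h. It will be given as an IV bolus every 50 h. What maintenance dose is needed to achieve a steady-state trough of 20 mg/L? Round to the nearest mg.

τ/t½ = 50/29 ≈ 1.7241, so f = (1/2)^(50/29) ≈ 0.302679.
Cmin,ss = (D/Vd)·f/(1−f), so D = Cmin,ss·Vd·(1−f)/f.
D = 20 × 263 × (1−f)/f ≈ 20 × 263 × 2.30383 ≈ 12118.15 mg.

12118 mg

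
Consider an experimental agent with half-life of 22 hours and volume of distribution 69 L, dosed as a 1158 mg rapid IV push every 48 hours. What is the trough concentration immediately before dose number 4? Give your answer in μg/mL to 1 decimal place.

4.7 μg/mL

f = (1/2)^(τ/t½) = (1/2)^(48/22) ≈ 0.2204.
C₀ = D/Vd = 1158/69 ≈ 16.783 μg/mL.
Before the 4th dose, 3 doses have been given. Superposition: Cmin = C₀·(f + f² + … + f^3).
≈ 16.783 × (0.2204 + 0.0486 + 0.0107) ≈ 16.783 × 0.2797 ≈ 4.694 μg/mL.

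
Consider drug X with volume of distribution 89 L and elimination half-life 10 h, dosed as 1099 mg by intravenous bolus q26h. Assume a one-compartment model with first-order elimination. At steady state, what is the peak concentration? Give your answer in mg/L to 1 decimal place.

k = ln2/t½ = ln2/10 ≈ 0.069315 h⁻¹; fraction remaining f = e^(−kτ) = e^(−0.069315×26) ≈ 0.1649.
Accumulation ratio R = 1/(1 − f) ≈ 1/0.8351 ≈ 1.1975.
Each bolus raises the concentration by D/Vd = 1099/89 ≈ 12.348 mg/L.
Steady-state peak Cmax,ss = C₀·R ≈ 12.348 × 1.1975 ≈ 14.787 mg/L.

14.8 mg/L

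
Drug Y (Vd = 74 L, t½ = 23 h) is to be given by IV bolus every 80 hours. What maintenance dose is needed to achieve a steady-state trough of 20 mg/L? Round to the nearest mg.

15014 mg

τ/t½ = 80/23 ≈ 3.4783, so f = (1/2)^(80/23) ≈ 0.089730.
Cmin,ss = (D/Vd)·f/(1−f), so D = Cmin,ss·Vd·(1−f)/f.
D = 20 × 74 × (1−f)/f ≈ 20 × 74 × 10.14454 ≈ 15013.92 mg.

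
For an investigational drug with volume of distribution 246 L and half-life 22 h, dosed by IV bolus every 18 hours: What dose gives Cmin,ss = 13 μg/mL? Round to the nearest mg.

2441 mg

τ/t½ = 18/22 ≈ 0.81818, so f = (1/2)^(18/22) ≈ 0.567156.
Cmin,ss = (D/Vd)·f/(1−f), so D = Cmin,ss·Vd·(1−f)/f.
D = 13 × 246 × (1−f)/f ≈ 13 × 246 × 0.76318 ≈ 2440.65 mg.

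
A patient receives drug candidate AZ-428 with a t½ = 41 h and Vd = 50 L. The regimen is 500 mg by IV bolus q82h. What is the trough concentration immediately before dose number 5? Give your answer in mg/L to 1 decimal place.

f = (1/2)^(τ/t½) = (1/2)^(82/41) ≈ 0.2500.
C₀ = D/Vd = 500/50 ≈ 10.000 mg/L.
Before the 5th dose, 4 doses have been given. Superposition: Cmin = C₀·(f + f² + … + f^4).
≈ 10.000 × (0.2500 + 0.0625 + 0.0156 + 0.0039) ≈ 10.000 × 0.3320 ≈ 3.320 mg/L.

3.3 mg/L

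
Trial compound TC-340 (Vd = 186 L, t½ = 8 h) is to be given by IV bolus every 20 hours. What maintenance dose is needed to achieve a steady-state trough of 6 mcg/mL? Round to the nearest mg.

5197 mg

τ/t½ = 20/8 ≈ 2.5, so f = (1/2)^(20/8) ≈ 0.176777.
Cmin,ss = (D/Vd)·f/(1−f), so D = Cmin,ss·Vd·(1−f)/f.
D = 6 × 186 × (1−f)/f ≈ 6 × 186 × 4.65684 ≈ 5197.03 mg.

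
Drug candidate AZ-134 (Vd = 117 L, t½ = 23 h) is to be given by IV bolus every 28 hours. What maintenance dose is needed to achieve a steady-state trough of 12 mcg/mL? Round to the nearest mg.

1861 mg

τ/t½ = 28/23 ≈ 1.2174, so f = (1/2)^(28/23) ≈ 0.430060.
Cmin,ss = (D/Vd)·f/(1−f), so D = Cmin,ss·Vd·(1−f)/f.
D = 12 × 117 × (1−f)/f ≈ 12 × 117 × 1.32526 ≈ 1860.67 mg.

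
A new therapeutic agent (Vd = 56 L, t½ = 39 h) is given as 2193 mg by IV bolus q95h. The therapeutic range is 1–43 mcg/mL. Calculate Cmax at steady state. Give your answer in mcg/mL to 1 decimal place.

k = ln2/t½ = ln2/39 ≈ 0.017773 h⁻¹; fraction remaining f = e^(−kτ) = e^(−0.017773×95) ≈ 0.1848.
At steady state, accumulation factor R = 1/(1 − e^(−kτ)) ≈ 1.2267.
Single-dose peak C₀ = D/Vd = 2193/56 ≈ 39.161 mcg/mL.
Steady-state peak Cmax,ss = C₀·R ≈ 39.161 × 1.2267 ≈ 48.039 mcg/mL.
Peak 48.0 mcg/mL vs MTC 43 mcg/mL: exceeds toxic threshold.

48.0 mcg/mL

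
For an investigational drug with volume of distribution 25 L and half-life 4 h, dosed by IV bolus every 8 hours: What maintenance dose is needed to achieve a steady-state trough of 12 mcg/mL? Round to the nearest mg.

900 mg

τ/t½ = 8/4 ≈ 2, so f = (1/2)^(8/4) ≈ 0.250000.
Cmin,ss = (D/Vd)·f/(1−f), so D = Cmin,ss·Vd·(1−f)/f.
D = 12 × 25 × (1−f)/f ≈ 12 × 25 × 3.00000 ≈ 900.00 mg.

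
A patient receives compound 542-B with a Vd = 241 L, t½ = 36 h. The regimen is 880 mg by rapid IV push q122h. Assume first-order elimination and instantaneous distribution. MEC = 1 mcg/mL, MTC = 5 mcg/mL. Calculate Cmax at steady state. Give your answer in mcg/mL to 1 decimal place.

4.0 mcg/mL

τ/t½ = 122/36 ≈ 3.3889, so fraction remaining f = (1/2)^(122/36) ≈ 0.0955.
At steady state, accumulation factor R = 1/(1 − e^(−kτ)) ≈ 1.1056.
Single-dose peak C₀ = D/Vd = 880/241 ≈ 3.651 mcg/mL.
Steady-state peak Cmax,ss = C₀·R ≈ 3.651 × 1.1056 ≈ 4.037 mcg/mL.
Peak 4.0 mcg/mL vs MTC 5 mcg/mL: below toxic threshold.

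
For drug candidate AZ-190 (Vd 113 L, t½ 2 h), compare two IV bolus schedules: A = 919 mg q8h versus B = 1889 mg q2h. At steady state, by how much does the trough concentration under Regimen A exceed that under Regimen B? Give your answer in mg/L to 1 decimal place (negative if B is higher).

-16.2 mg/L

Regimen A: f = (1/2)^(8/2) ≈ 0.0625; Cmin,ss = (919/113)·f/(1−f) ≈ 0.542 mg/L.
Regimen B: f = (1/2)^(2/2) ≈ 0.5000; Cmin,ss = (1889/113)·f/(1−f) ≈ 16.717 mg/L.
Difference ≈ 0.542 − 16.717 ≈ -16.175 mg/L.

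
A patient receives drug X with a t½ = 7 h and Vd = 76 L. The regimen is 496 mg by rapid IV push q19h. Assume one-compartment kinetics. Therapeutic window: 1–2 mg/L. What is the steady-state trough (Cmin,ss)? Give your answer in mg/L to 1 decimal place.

1.2 mg/L

τ/t½ = 19/7 ≈ 2.7143, so fraction remaining f = (1/2)^(19/7) ≈ 0.1524.
Accumulation ratio R = 1/(1 − f) ≈ 1/0.8476 ≈ 1.1798.
Single-dose peak C₀ = D/Vd = 496/76 ≈ 6.526 mg/L.
Steady-state peak Cmax,ss = C₀·R ≈ 6.526 × 1.1798 ≈ 7.699 mg/L.
Steady-state trough Cmin,ss = Cmax,ss·f ≈ 7.699 × 0.1524 ≈ 1.173 mg/L.
Trough 1.2 mg/L vs MEC 1 mg/L: adequate.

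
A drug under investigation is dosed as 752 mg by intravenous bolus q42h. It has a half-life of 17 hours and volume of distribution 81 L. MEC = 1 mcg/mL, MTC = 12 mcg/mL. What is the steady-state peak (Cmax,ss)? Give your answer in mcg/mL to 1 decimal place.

11.3 mcg/mL

Over one 42-h interval, 42/17 ≈ 2.4706 half-lives elapse, leaving f ≈ 0.1804 of each dose.
At steady state, accumulation factor R = 1/(1 − e^(−kτ)) ≈ 1.2201.
Single-dose peak C₀ = D/Vd = 752/81 ≈ 9.284 mcg/mL.
Cmax,ss = C₀/(1 − f) ≈ 9.284/0.8196 ≈ 11.327 mcg/mL.
Peak 11.3 mcg/mL vs MTC 12 mcg/mL: below toxic threshold.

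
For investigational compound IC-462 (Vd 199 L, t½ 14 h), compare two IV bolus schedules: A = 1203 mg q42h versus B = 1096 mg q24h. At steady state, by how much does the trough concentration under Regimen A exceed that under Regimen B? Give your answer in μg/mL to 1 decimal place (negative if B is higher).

-1.6 μg/mL

Regimen A: f = (1/2)^(42/14) ≈ 0.1250; Cmin,ss = (1203/199)·f/(1−f) ≈ 0.864 μg/mL.
Regimen B: f = (1/2)^(24/14) ≈ 0.3048; Cmin,ss = (1096/199)·f/(1−f) ≈ 2.415 μg/mL.
Difference ≈ 0.864 − 2.415 ≈ -1.551 μg/mL.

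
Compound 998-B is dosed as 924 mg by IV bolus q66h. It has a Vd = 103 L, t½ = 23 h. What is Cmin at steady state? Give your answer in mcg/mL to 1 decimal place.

1.4 mcg/mL

k = ln2/t½ = ln2/23 ≈ 0.030137 h⁻¹; fraction remaining f = e^(−kτ) = e^(−0.030137×66) ≈ 0.1368.
Single-dose peak C₀ = D/Vd = 924/103 ≈ 8.971 mcg/mL.
Steady-state trough Cmin,ss = C₀·f/(1−f) ≈ 8.971 × 0.1368/0.8632 ≈ 1.422 mcg/mL.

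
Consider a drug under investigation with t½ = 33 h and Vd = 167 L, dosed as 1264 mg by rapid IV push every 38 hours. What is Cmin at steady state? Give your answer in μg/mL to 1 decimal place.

6.2 μg/mL

τ/t½ = 38/33 ≈ 1.1515, so fraction remaining f = (1/2)^(38/33) ≈ 0.4502.
Single-dose peak C₀ = D/Vd = 1264/167 ≈ 7.569 μg/mL.
Steady-state trough Cmin,ss = C₀·f/(1−f) ≈ 7.569 × 0.4502/0.5498 ≈ 6.198 μg/mL.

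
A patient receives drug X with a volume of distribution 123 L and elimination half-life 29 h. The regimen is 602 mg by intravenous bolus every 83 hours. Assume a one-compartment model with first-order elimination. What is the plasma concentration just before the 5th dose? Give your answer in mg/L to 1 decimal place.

f = (1/2)^(τ/t½) = (1/2)^(83/29) ≈ 0.1375.
C₀ = D/Vd = 602/123 ≈ 4.894 mg/L.
Before the 5th dose, 4 doses have been given. Superposition: Cmin = C₀·(f + f² + … + f^4).
≈ 4.894 × (0.1375 + 0.0189 + 0.0026 + 0.0004) ≈ 4.894 × 0.1594 ≈ 0.780 mg/L.

0.8 mg/L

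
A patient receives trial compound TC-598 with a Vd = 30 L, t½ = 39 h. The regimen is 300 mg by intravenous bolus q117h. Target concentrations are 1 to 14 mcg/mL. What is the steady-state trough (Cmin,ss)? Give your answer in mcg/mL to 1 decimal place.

1.4 mcg/mL

τ = 117 h = 3 half-lives, so f = (1/2)^3 = 0.125.
Accumulation ratio R = 1/(1 − f) = 1/0.875 = 8/7.
Single-dose peak C₀ = D/Vd = 300/30 = 10 mcg/mL.
Steady-state peak Cmax,ss = C₀·R = 10 × 8/7 ≈ 11.429 mcg/mL.
Steady-state trough Cmin,ss = Cmax,ss·f ≈ 11.429 × 0.125 ≈ 1.429 mcg/mL.
Trough 1.4 mcg/mL vs MEC 1 mcg/mL: adequate.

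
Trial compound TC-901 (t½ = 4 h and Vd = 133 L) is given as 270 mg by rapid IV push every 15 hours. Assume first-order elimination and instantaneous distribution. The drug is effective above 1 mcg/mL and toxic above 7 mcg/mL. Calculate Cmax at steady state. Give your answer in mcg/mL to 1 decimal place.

Over one 15-h interval, 15/4 ≈ 3.75 half-lives elapse, leaving f ≈ 0.0743 of each dose.
Accumulation ratio R = 1/(1 − f) ≈ 1/0.9257 ≈ 1.0803.
Each bolus raises the concentration by D/Vd = 270/133 ≈ 2.030 mcg/mL.
Steady-state peak Cmax,ss = C₀·R ≈ 2.030 × 1.0803 ≈ 2.193 mcg/mL.
Peak 2.2 mcg/mL vs MTC 7 mcg/mL: below toxic threshold.

2.2 mcg/mL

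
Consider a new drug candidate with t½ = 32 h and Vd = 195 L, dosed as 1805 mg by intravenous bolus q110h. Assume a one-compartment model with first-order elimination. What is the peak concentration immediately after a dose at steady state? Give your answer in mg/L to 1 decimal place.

k = ln2/t½ = ln2/32 ≈ 0.021661 h⁻¹; fraction remaining f = e^(−kτ) = e^(−0.021661×110) ≈ 0.0923.
At steady state, accumulation factor R = 1/(1 − e^(−kτ)) ≈ 1.1017.
Single-dose peak C₀ = D/Vd = 1805/195 ≈ 9.256 mg/L.
Steady-state peak Cmax,ss = C₀·R ≈ 9.256 × 1.1017 ≈ 10.197 mg/L.

10.2 mg/L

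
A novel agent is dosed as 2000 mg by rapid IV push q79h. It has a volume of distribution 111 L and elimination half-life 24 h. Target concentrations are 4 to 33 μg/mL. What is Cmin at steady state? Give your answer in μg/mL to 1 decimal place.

2.0 μg/mL

k = ln2/t½ = ln2/24 ≈ 0.028881 h⁻¹; fraction remaining f = e^(−kτ) = e^(−0.028881×79) ≈ 0.1021.
Single-dose peak C₀ = D/Vd = 2000/111 ≈ 18.018 μg/mL.
Steady-state trough Cmin,ss = C₀·f/(1−f) ≈ 18.018 × 0.1021/0.8979 ≈ 2.049 μg/mL.
Trough 2.0 μg/mL vs MEC 4 μg/mL: subtherapeutic.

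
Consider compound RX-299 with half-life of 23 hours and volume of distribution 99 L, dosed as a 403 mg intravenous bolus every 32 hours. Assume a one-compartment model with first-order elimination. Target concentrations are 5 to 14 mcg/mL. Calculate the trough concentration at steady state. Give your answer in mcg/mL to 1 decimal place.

2.5 mcg/mL

τ/t½ = 32/23 ≈ 1.3913, so fraction remaining f = (1/2)^(32/23) ≈ 0.3812.
Each bolus raises the concentration by D/Vd = 403/99 ≈ 4.071 mcg/mL.
Steady-state trough Cmin,ss = C₀·f/(1−f) ≈ 4.071 × 0.3812/0.6188 ≈ 2.508 mcg/mL.
Trough 2.5 mcg/mL vs MEC 5 mcg/mL: subtherapeutic.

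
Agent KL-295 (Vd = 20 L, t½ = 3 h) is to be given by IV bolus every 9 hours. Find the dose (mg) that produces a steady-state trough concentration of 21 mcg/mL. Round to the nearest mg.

2940 mg

τ/t½ = 9/3 ≈ 3, so f = (1/2)^(9/3) ≈ 0.125000.
Cmin,ss = (D/Vd)·f/(1−f), so D = Cmin,ss·Vd·(1−f)/f.
D = 21 × 20 × (1−f)/f ≈ 21 × 20 × 7.00000 ≈ 2940.00 mg.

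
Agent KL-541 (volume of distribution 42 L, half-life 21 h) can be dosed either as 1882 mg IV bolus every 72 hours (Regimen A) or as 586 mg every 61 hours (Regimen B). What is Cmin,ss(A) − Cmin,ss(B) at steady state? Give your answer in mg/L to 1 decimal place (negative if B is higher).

2.4 mg/L

Regimen A: f = (1/2)^(72/21) ≈ 0.0929; Cmin,ss = (1882/42)·f/(1−f) ≈ 4.589 mg/L.
Regimen B: f = (1/2)^(61/21) ≈ 0.1335; Cmin,ss = (586/42)·f/(1−f) ≈ 2.150 mg/L.
Difference ≈ 4.589 − 2.150 ≈ 2.439 mg/L.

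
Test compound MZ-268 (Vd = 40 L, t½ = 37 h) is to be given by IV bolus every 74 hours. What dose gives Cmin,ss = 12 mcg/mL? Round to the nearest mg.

1440 mg

τ/t½ = 74/37 ≈ 2, so f = (1/2)^(74/37) ≈ 0.250000.
Cmin,ss = (D/Vd)·f/(1−f), so D = Cmin,ss·Vd·(1−f)/f.
D = 12 × 40 × (1−f)/f ≈ 12 × 40 × 3.00000 ≈ 1440.00 mg.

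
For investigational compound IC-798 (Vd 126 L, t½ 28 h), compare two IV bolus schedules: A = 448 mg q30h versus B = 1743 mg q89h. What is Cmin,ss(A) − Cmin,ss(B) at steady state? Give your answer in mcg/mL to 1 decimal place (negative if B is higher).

1.5 mcg/mL

Regimen A: f = (1/2)^(30/28) ≈ 0.4758; Cmin,ss = (448/126)·f/(1−f) ≈ 3.227 mcg/mL.
Regimen B: f = (1/2)^(89/28) ≈ 0.1104; Cmin,ss = (1743/126)·f/(1−f) ≈ 1.717 mcg/mL.
Difference ≈ 3.227 − 1.717 ≈ 1.510 mcg/mL.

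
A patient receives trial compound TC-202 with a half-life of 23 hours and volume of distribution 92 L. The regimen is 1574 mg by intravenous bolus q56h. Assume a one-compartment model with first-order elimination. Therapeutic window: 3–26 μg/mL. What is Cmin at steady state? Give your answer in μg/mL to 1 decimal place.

3.9 μg/mL

Over one 56-h interval, 56/23 ≈ 2.4348 half-lives elapse, leaving f ≈ 0.1850 of each dose.
At steady state, accumulation factor R = 1/(1 − e^(−kτ)) ≈ 1.2270.
Each bolus raises the concentration by D/Vd = 1574/92 ≈ 17.109 μg/mL.
Cmax,ss = C₀/(1 − f) ≈ 17.109/0.8150 ≈ 20.993 μg/mL.
Steady-state trough Cmin,ss = Cmax,ss·f ≈ 20.993 × 0.1850 ≈ 3.884 μg/mL.
Trough 3.9 μg/mL vs MEC 3 μg/mL: adequate.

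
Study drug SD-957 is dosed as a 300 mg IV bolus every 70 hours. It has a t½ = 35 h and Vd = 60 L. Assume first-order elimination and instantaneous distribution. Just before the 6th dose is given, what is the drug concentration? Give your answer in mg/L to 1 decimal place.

f = (1/2)^(τ/t½) = (1/2)^(70/35) ≈ 0.2500.
C₀ = D/Vd = 300/60 ≈ 5.000 mg/L.
Before the 6th dose, 5 doses have been given. Superposition: Cmin = C₀·(f + f² + … + f^5).
≈ 5.000 × (0.2500 + 0.0625 + 0.0156 + 0.0039 + 0.0010) ≈ 5.000 × 0.3330 ≈ 1.665 mg/L.

1.7 mg/L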